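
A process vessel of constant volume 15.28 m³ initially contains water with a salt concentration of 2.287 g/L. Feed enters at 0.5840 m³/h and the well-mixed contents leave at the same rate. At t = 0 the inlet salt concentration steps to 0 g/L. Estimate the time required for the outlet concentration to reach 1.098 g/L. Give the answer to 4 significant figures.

19.20 h

Unsteady species balance (constant V, well mixed): V dC/dt = Q(C_in − C), so τ = V/Q = 26.1644 h.
C(t) = C_in + (C₀ − C_in) e^(−t/τ). Set C = 1.098 and solve for t:
e^(−t/τ) = (C − C_in)/(C₀ − C_in) = (1.098 − 0)/(2.287 − 0) = 0.480105
t = −τ ln(…) = 26.1644 × 0.733751 = 19.1981 h.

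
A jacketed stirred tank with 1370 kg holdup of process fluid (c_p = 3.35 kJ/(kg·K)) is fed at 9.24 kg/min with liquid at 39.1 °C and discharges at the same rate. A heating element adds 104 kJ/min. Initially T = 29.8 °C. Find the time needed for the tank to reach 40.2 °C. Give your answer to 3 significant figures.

First-law balance (no shaft work): M c_p dT/dt = ṁ c_p (T_in − T) + 104.
τ = M/ṁ = 148.27 min; T_ss = T_in + Q̇/(ṁ c_p) = 42.460 °C.
T(t) = T_ss + (T₀ − T_ss) e^(−t/τ). Set T = 40.2:
e^(−t/τ) = (40.2 − 42.460)/(29.8 − 42.460) = 0.17850
t = −148.27 · ln(0.17850) = 255.49 min.

255 min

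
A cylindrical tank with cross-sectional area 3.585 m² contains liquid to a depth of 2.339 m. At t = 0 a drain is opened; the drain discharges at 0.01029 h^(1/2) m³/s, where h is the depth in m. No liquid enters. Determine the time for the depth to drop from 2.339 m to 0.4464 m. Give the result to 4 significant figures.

600.1 s

With no inflow, A dh/dt = −0.01029 √h.
∫ h^(−1/2) dh = −(0.01029/A) ∫ dt, giving 2√h = 2√h₀ − (0.01029/A) t.
t = 2A(√h₀ − √h)/0.01029 = 2·3.585·(√2.339 − √0.4464)/0.01029
  = 7.17000 × (1.52938 − 0.668132) / 0.01029 = 600.111 s.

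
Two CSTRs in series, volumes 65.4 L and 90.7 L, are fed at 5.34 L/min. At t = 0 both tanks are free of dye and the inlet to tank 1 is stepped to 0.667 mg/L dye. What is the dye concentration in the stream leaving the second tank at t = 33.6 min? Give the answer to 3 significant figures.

Species balance on tank i: dCᵢ/dt = (Cᵢ₋₁ − Cᵢ)/τᵢ with τᵢ = Vᵢ/Q.
τ₁ = 65.4/5.34 = 12.247 min; τ₂ = 90.7/5.34 = 16.985 min.
Solving the cascade with C₁(0)=C₂(0)=0 gives C₂(t) = C_in[1 − (τ₁ e^(−t/τ₁) − τ₂ e^(−t/τ₂))/(τ₁ − τ₂)].
At t = 33.6: e^(−t/τ₁) = 0.064346, e^(−t/τ₂) = 0.13832.
C₂ = 0.667·[1 − (12.247·0.064346 − 16.985·0.13832)/(-4.7378)] = 0.667·0.67047 = 0.44720 mg/L.

0.447 mg/L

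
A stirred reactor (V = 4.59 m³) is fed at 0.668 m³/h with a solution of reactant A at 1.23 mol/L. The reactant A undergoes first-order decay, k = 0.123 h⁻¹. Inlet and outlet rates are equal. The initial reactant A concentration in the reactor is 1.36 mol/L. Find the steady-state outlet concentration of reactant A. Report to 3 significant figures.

V dC/dt = Q(C_in − C) − k V C.
At steady state: 0 = Q C_in − (Q + kV) C_ss, so C_ss = Q C_in/(Q + kV).
C_ss = 0.668·1.23/(0.668 + 0.123·4.59) = 0.82164/1.2326 = 0.66661 mol/L.

0.667 mol/L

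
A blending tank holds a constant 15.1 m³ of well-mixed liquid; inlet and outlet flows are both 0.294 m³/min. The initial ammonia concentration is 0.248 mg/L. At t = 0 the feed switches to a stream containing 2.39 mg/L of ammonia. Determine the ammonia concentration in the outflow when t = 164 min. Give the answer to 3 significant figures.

Mass balance on the solute (V constant): V dC/dt = Q(C_in − C).
Rewrite as dC/dt + C/τ = C_in/τ, τ = V/Q = 51.361 min.
C approaches C_in exponentially: C(t) = C_in + (C₀ − C_in) e^(−t/τ).
C(164) = 2.39 + (0.248 − 2.39)·e^(−164/51.361) = 2.39 + (-2.1420)·0.041044 = 2.3021 mg/L.

2.30 mg/L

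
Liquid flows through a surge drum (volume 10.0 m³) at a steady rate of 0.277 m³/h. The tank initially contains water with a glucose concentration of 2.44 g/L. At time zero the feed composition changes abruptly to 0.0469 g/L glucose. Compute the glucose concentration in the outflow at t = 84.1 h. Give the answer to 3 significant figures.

Accumulation = in − out for the solute gives V dC/dt = Q(C_in − C).
So dC/dt = (C_in − C)/τ with τ = V/Q = 10.0/0.277 = 36.101 h.
This is linear first-order; C(t) = C_in + (C₀ − C_in) e^(−t/τ).
C(84.1) = 0.0469 + (2.44 − 0.0469)·e^(−84.1/36.101) = 0.0469 + (2.3931)·0.097338 = 0.27984 g/L.

0.280 g/L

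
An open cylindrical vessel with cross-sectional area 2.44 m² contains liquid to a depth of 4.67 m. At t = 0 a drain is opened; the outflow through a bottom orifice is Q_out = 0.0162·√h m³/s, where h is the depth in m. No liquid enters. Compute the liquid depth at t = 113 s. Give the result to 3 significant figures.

3.19 m

With no inflow, A dh/dt = −0.0162 √h.
This is separable: 2 d(√h)/dt = −0.0162/A, so √h = √h₀ − (0.0162/(2A)) t.
√h = √4.67 − 0.0162·113/(2·2.44) = 2.1610 − 0.37512 = 1.7859.
h = 1.7859² = 3.1894 m.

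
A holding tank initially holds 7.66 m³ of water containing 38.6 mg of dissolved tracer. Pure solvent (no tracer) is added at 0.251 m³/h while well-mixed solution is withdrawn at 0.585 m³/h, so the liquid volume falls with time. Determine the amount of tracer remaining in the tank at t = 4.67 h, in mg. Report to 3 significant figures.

25.9 mg

Total volume: dV/dt = Q_in − Q_out = -0.33400 m³/h, so V(t) = 7.66 − 0.33400 t and V(4.67) = 6.1002 m³.
Solute balance: dm/dt = 0 − Q_out C = −Q_out m/V(t).
Separate: dm/m = −Q_out dt/V(t) ⇒ ln(m/m₀) = −(Q_out/(Q_in−Q_out)) ln(V/V₀).
m = m₀ (V₀/V)^(Q_out/(Q_in−Q_out)) = 38.6 × (7.66/6.1002)^(-1.7515) = 25.906 mg.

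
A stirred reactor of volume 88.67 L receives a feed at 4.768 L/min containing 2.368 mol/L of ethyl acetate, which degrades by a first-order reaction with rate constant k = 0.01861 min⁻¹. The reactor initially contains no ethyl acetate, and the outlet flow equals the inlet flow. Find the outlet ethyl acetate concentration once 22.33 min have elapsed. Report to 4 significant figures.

1.410 mol/L

Species balance: V dC/dt = Q C_in − Q C − k V C.
This is linear with rate a = Q/V + k = 0.0723824 min⁻¹.
C_ss = Q C_in/(Q + kV) = 1.75917 mol/L; C(t) = C_ss + (C₀ − C_ss) e^(−a t).
C(22.33) = 1.75917 + (-1.75917)·e^(−0.0723824·22.33) = 1.75917 + (-1.75917)·0.198632 = 1.40974 mol/L.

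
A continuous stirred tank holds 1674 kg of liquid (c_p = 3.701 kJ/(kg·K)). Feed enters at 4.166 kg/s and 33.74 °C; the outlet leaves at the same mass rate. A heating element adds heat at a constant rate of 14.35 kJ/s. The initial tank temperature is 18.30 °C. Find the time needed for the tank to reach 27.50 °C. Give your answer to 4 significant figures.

Unsteady energy balance on the tank contents: M c_p dT/dt = ṁ c_p (T_in − T) + 14.35.
τ = M/ṁ = 401.824 s; T_ss = T_in + Q̇/(ṁ c_p) = 34.6707 °C.
T(t) = T_ss + (T₀ − T_ss) e^(−t/τ). Set T = 27.50:
e^(−t/τ) = (27.50 − 34.6707)/(18.30 − 34.6707) = 0.438021
t = −401.824 · ln(0.438021) = 331.702 s.

331.7 s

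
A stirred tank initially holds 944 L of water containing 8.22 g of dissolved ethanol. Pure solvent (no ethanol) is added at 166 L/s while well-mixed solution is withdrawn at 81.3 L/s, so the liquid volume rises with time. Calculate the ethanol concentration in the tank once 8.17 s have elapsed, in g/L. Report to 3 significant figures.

Total volume: dV/dt = Q_in − Q_out = 84.700 L/s, so V(t) = 944 + 84.700 t and V(8.17) = 1636.0 L.
Solute balance: dm/dt = 0 − Q_out C = −Q_out m/V(t).
Separate: dm/m = −Q_out dt/V(t) ⇒ ln(m/m₀) = −(Q_out/(Q_in−Q_out)) ln(V/V₀).
m = m₀ (V₀/V)^(Q_out/(Q_in−Q_out)) = 8.22 × (944/1636.0)^(0.95986) = 4.8489 g.
C = m/V = 4.8489/1636.0 = 0.0029639 g/L.

0.00296 g/L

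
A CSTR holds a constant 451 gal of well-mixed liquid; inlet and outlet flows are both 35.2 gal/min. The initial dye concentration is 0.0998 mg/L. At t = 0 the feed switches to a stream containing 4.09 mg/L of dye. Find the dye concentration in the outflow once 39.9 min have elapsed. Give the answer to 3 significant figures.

Accumulation = in − out for the solute gives V dC/dt = Q(C_in − C).
Time constant τ = V/Q = 451/35.2 = 12.812 min.
This is linear first-order; C(t) = C_in + (C₀ − C_in) e^(−t/τ).
C(39.9) = 4.09 + (0.0998 − 4.09)·e^(−39.9/12.812) = 4.09 + (-3.9902)·0.044416 = 3.9128 mg/L.

3.91 mg/L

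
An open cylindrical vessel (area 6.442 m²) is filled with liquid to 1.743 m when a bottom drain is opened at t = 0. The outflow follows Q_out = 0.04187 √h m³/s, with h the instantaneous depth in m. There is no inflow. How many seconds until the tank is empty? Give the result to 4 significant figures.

With no inflow, A dh/dt = −0.04187 √h.
∫ h^(−1/2) dh = −(0.04187/A) ∫ dt, giving 2√h = 2√h₀ − (0.04187/A) t.
Set h = 0: 2√h₀ = (0.04187/A) t_empty ⇒ t_empty = 2A√h₀/0.04187.
t_empty = 2·6.442·√1.743/0.04187 = 12.8840·1.32023/0.04187 = 406.253 s.

406.3 s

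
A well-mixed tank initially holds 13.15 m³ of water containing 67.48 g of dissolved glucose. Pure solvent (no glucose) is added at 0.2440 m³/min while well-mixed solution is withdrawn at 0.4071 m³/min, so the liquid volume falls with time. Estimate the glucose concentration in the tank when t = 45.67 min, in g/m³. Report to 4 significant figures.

1.470 g/m³

Let m(t) be the amount of glucose. Volume: V(t) = V₀ + (Q_in − Q_out) t = 13.15 − 0.163100 t; V(45.67) = 5.70122 m³.
No glucose enters, so dm/dt = −Q_out · (m/V).
dm/m = −Q_out dt/(V₀ − 0.163100 t); integrating gives ln(m/m₀) = −(Q_out/(Q_in−Q_out)) ln(V/V₀).
m = m₀ (V₀/V)^(Q_out/(Q_in−Q_out)) = 67.48 × (13.15/5.70122)^(-2.49601) = 8.37968 g.
C = m/V = 8.37968/5.70122 = 1.46980 g/m³.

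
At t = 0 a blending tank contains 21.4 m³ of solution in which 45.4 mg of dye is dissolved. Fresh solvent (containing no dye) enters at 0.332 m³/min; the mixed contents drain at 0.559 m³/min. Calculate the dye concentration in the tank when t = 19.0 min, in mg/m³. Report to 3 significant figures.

1.53 mg/m³

Total volume: dV/dt = Q_in − Q_out = -0.22700 m³/min, so V(t) = 21.4 − 0.22700 t and V(19.0) = 17.087 m³.
Solute balance: dm/dt = 0 − Q_out C = −Q_out m/V(t).
dm/m = −Q_out dt/(V₀ − 0.22700 t); integrating gives ln(m/m₀) = −(Q_out/(Q_in−Q_out)) ln(V/V₀).
m = m₀ (V₀/V)^(Q_out/(Q_in−Q_out)) = 45.4 × (21.4/17.087)^(-2.4626) = 26.082 mg.
C = m/V = 26.082/17.087 = 1.5264 mg/m³.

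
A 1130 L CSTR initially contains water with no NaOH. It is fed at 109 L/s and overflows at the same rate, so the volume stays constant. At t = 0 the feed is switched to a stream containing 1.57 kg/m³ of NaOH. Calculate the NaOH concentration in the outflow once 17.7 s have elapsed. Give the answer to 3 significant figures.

Species balance on the tank: V dC/dt = Q(C_in − C).
So dC/dt = (C_in − C)/τ with τ = V/Q = 1130/109 = 10.367 s.
Integrating: C(t) = C_in + (C₀ − C_in) e^(−t/τ).
C(17.7) = 1.57 + (0 − 1.57)·e^(−17.7/10.367) = 1.57 + (-1.5700)·0.18135 = 1.2853 kg/m³.

1.29 kg/m³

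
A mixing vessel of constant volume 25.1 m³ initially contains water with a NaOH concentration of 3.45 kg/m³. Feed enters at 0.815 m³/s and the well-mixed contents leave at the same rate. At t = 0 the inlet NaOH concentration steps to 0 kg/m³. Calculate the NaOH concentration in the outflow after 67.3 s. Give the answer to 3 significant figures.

Mass balance on the solute (V constant): V dC/dt = Q(C_in − C).
Rewrite as dC/dt + C/τ = C_in/τ, τ = V/Q = 30.798 s.
C approaches C_in exponentially: C(t) = C_in + (C₀ − C_in) e^(−t/τ).
C(67.3) = 0 + (3.45 − 0)·e^(−67.3/30.798) = 0 + (3.4500)·0.11245 = 0.38796 kg/m³.

0.388 kg/m³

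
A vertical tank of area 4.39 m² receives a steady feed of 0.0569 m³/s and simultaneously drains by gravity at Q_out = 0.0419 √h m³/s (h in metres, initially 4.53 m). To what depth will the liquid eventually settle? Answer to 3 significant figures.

Level balance: A dh/dt = 0.0569 − 0.0419 √h. Setting dh/dt = 0:
Q_in = 0.0419 √h_ss ⇒ √h_ss = 0.0569/0.0419 = 1.3580.
h_ss = 1.3580² = 1.8442 m. (Since h₀ = 4.53 m > h_ss, the level will fall toward this value.)

1.84 m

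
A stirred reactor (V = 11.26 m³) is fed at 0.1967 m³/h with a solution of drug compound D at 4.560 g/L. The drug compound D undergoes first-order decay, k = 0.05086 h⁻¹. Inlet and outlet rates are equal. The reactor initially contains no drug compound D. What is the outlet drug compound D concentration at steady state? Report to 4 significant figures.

1.166 g/L

V dC/dt = Q(C_in − C) − k V C.
At steady state: 0 = Q C_in − (Q + kV) C_ss, so C_ss = Q C_in/(Q + kV).
C_ss = 0.1967·4.560/(0.1967 + 0.05086·11.26) = 0.896952/0.769384 = 1.16581 g/L.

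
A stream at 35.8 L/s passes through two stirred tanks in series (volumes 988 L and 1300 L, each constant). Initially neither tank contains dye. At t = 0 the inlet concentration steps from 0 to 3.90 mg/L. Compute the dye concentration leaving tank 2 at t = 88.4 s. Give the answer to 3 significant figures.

2.98 mg/L

Time constants: τᵢ = Vᵢ/Q for each well-mixed tank.
τ₁ = 988/35.8 = 27.598 s; τ₂ = 1300/35.8 = 36.313 s.
Tank 1: C₁ = C_in(1 − e^(−t/τ₁)). Tank 2 (τ₁ ≠ τ₂): C₂ = C_in[1 − (τ₁ e^(−t/τ₁) − τ₂ e^(−t/τ₂))/(τ₁ − τ₂)].
At t = 88.4: e^(−t/τ₁) = 0.040634, e^(−t/τ₂) = 0.087650.
C₂ = 3.90·[1 − (27.598·0.040634 − 36.313·0.087650)/(-8.7151)] = 3.90·0.76346 = 2.9775 mg/L.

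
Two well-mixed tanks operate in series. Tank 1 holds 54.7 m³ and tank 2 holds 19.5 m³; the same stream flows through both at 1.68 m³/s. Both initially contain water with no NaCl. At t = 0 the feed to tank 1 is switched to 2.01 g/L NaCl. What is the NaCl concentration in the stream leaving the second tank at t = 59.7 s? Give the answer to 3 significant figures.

1.52 g/L

Species balance on tank i: dCᵢ/dt = (Cᵢ₋₁ − Cᵢ)/τᵢ with τᵢ = Vᵢ/Q.
τ₁ = 54.7/1.68 = 32.560 s; τ₂ = 19.5/1.68 = 11.607 s.
Solving the cascade with C₁(0)=C₂(0)=0 gives C₂(t) = C_in[1 − (τ₁ e^(−t/τ₁) − τ₂ e^(−t/τ₂))/(τ₁ − τ₂)].
At t = 59.7: e^(−t/τ₁) = 0.15984, e^(−t/τ₂) = 0.0058379.
C₂ = 2.01·[1 − (32.560·0.15984 − 11.607·0.0058379)/(20.952)] = 2.01·0.75484 = 1.5172 g/L.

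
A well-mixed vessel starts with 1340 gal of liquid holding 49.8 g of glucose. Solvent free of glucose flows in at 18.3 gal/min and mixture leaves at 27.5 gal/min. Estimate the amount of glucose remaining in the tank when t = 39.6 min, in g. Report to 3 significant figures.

19.3 g

Let m(t) be the amount of glucose. Volume: V(t) = V₀ + (Q_in − Q_out) t = 1340 − 9.2000 t; V(39.6) = 975.68 gal.
Solute balance: dm/dt = 0 − Q_out C = −Q_out m/V(t).
dm/m = −Q_out dt/(V₀ − 9.2000 t); integrating gives ln(m/m₀) = −(Q_out/(Q_in−Q_out)) ln(V/V₀).
m = m₀ (V₀/V)^(Q_out/(Q_in−Q_out)) = 49.8 × (1340/975.68)^(-2.9891) = 19.290 g.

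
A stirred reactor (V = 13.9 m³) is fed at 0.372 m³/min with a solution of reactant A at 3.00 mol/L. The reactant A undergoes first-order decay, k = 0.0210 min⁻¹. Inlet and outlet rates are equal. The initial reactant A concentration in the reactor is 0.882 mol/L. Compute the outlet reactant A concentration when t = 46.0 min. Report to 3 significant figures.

1.59 mol/L

V dC/dt = Q(C_in − C) − k V C.
This is linear with rate a = Q/V + k = 0.047763 min⁻¹.
C_ss = Q C_in/(Q + kV) = 1.6810 mol/L; C(t) = C_ss + (C₀ − C_ss) e^(−a t).
C(46.0) = 1.6810 + (-0.79898)·e^(−0.047763·46.0) = 1.6810 + (-0.79898)·0.11113 = 1.5922 mol/L.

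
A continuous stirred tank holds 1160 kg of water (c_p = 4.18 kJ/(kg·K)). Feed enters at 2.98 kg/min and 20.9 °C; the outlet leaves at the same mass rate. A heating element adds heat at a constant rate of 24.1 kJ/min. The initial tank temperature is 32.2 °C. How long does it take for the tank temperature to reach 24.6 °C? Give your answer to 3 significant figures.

650 min

First-law balance (no shaft work): M c_p dT/dt = ṁ c_p (T_in − T) + 24.1.
τ = M/ṁ = 389.26 min; T_ss = T_in + Q̇/(ṁ c_p) = 22.835 °C.
T(t) = T_ss + (T₀ − T_ss) e^(−t/τ). Set T = 24.6:
e^(−t/τ) = (24.6 − 22.835)/(32.2 − 22.835) = 0.18849
t = −389.26 · ln(0.18849) = 649.57 min.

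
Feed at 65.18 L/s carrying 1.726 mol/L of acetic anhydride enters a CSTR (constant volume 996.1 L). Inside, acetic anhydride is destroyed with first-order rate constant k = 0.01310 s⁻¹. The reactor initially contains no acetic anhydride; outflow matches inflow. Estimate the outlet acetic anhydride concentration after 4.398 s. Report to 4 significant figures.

V dC/dt = Q(C_in − C) − k V C.
This is linear with rate a = Q/V + k = 0.0785352 s⁻¹.
C_ss = Q C_in/(Q + kV) = 1.43810 mol/L; C(t) = C_ss + (C₀ − C_ss) e^(−a t).
C(4.398) = 1.43810 + (-1.43810)·e^(−0.0785352·4.398) = 1.43810 + (-1.43810)·0.707939 = 0.420012 mol/L.

0.4200 mol/L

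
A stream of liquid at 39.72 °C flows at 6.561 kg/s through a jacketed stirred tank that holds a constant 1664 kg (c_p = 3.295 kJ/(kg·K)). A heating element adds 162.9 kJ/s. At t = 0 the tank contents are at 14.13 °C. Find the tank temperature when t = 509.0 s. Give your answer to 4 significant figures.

42.80 °C

M c_p dT/dt = ṁ c_p (T_in − T) + Q̇.
τ = M/ṁ = 253.620 s; T_ss = T_in + Q̇/(ṁ c_p) = 39.72 + 162.9/(6.561·3.295) = 47.2552 °C.
Integrating: T(t) = T_ss + (T₀ − T_ss) e^(−t/τ).
T(509.0) = 47.2552 + (-33.1252)·e^(−509.0/253.620) = 47.2552 + (-33.1252)·0.134399 = 42.8032 °C.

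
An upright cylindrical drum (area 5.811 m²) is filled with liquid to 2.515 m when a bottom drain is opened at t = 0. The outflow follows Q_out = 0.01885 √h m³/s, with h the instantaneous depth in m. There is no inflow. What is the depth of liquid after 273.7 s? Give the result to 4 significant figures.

1.304 m

With no inflow, A dh/dt = −0.01885 √h.
Separate and integrate: 2(√h − √h₀) = −(0.01885/A) t.
√h = √2.515 − 0.01885·273.7/(2·5.811) = 1.58588 − 0.443921 = 1.14195.
h = 1.14195² = 1.30406 m.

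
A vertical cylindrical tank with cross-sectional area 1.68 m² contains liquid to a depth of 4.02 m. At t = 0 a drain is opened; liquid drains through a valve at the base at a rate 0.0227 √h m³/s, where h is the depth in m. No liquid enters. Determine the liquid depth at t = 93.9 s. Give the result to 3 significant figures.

With no inflow, A dh/dt = −0.0227 √h.
∫ h^(−1/2) dh = −(0.0227/A) ∫ dt, giving 2√h = 2√h₀ − (0.0227/A) t.
√h = √4.02 − 0.0227·93.9/(2·1.68) = 2.0050 − 0.63438 = 1.3706.
h = 1.3706² = 1.8786 m.

1.88 m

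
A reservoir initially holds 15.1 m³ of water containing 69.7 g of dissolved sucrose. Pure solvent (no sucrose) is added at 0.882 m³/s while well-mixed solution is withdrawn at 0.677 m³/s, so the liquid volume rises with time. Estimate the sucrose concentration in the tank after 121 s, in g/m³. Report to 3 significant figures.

Let m(t) be the amount of sucrose. Volume: V(t) = V₀ + (Q_in − Q_out) t = 15.1 + 0.20500 t; V(121) = 39.905 m³.
No sucrose enters, so dm/dt = −Q_out · (m/V).
dm/m = −Q_out dt/(V₀ + 0.20500 t); integrating gives ln(m/m₀) = −(Q_out/(Q_in−Q_out)) ln(V/V₀).
m = m₀ (V₀/V)^(Q_out/(Q_in−Q_out)) = 69.7 × (15.1/39.905)^(3.3024) = 2.8147 g.
C = m/V = 2.8147/39.905 = 0.070536 g/m³.

0.0705 g/m³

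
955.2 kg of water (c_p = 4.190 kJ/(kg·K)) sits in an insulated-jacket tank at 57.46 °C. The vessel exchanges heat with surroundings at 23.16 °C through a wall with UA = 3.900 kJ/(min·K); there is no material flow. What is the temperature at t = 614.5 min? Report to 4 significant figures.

42.01 °C

Heat balance on the well-mixed liquid: M c_p dT/dt = −UA(T − T_amb).
dT/dt = (T_ss − T)/τ with T_ss = T_amb = 23.1600 °C, τ = M c_p/UA = 955.2·4.190/3.900 = 1026.23 min.
This is linear first-order; T(t) = T_ss + (T₀ − T_ss) e^(−t/τ).
T(614.5) = 23.1600 + (34.3000)·0.549473 = 42.0069 °C.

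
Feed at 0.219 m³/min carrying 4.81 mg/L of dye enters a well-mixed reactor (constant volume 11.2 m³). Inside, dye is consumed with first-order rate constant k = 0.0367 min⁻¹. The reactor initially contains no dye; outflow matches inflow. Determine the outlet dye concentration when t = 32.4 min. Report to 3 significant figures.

1.40 mg/L

V dC/dt = Q(C_in − C) − k V C.
This is linear with rate a = Q/V + k = 0.056254 min⁻¹.
C_ss = Q C_in/(Q + kV) = 1.6719 mg/L; C(t) = C_ss + (C₀ − C_ss) e^(−a t).
C(32.4) = 1.6719 + (-1.6719)·e^(−0.056254·32.4) = 1.6719 + (-1.6719)·0.16160 = 1.4018 mg/L.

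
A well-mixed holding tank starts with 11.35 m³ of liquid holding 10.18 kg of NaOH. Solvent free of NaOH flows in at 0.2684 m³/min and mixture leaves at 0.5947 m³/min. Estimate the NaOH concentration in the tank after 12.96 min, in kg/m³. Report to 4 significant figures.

0.6113 kg/m³

Let m(t) be the amount of NaOH. Volume: V(t) = V₀ + (Q_in − Q_out) t = 11.35 − 0.326300 t; V(12.96) = 7.12115 m³.
Species balance (pure solvent in): dm/dt = −Q_out · m/V(t).
dm/m = −Q_out dt/(V₀ − 0.326300 t); integrating gives ln(m/m₀) = −(Q_out/(Q_in−Q_out)) ln(V/V₀).
m = m₀ (V₀/V)^(Q_out/(Q_in−Q_out)) = 10.18 × (11.35/7.12115)^(-1.82256) = 4.35291 kg.
C = m/V = 4.35291/7.12115 = 0.611264 kg/m³.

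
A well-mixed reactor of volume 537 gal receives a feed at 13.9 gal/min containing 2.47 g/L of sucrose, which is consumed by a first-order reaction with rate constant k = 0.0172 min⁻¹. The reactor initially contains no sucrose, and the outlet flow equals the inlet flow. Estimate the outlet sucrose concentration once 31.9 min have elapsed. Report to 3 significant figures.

Accumulation = in − out − consumed: V dC/dt = Q C_in − Q C − k V C.
dC/dt = (Q/V) C_in − (Q/V + k) C; effective rate a = Q/V + k = 0.025885 + 0.0172 = 0.043085 min⁻¹.
C_ss = Q C_in/(Q + kV) = 1.4839 g/L; C(t) = C_ss + (C₀ − C_ss) e^(−a t).
C(31.9) = 1.4839 + (-1.4839)·e^(−0.043085·31.9) = 1.4839 + (-1.4839)·0.25299 = 1.1085 g/L.

1.11 g/L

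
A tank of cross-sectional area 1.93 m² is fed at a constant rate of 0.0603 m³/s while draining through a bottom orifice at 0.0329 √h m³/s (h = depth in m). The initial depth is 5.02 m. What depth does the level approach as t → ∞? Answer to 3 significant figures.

A dh/dt = Q_in − 0.0329 √h. Steady state requires inflow = outflow:
Q_in = 0.0329 √h_ss ⇒ √h_ss = 0.0603/0.0329 = 1.8328.
h_ss = 1.8328² = 3.3593 m. (Since h₀ = 5.02 m > h_ss, the level will fall toward this value.)

3.36 m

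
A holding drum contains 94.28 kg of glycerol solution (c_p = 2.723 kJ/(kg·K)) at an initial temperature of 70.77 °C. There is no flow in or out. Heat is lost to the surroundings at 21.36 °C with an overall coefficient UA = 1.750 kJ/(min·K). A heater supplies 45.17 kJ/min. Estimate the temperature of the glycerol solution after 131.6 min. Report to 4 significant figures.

Lumped-capacitance energy balance: M c_p dT/dt = UA(T_amb − T) + Q̇.
dT/dt = (T_ss − T)/τ with T_ss = T_amb + Q̇/UA = 21.36 + 45.17/1.750 = 47.1714 °C, τ = M c_p/UA = 94.28·2.723/1.750 = 146.700 min.
T approaches T_ss exponentially: T(t) = T_ss + (T₀ − T_ss) e^(−t/τ).
T(131.6) = 47.1714 + (23.5986)·0.407762 = 56.7940 °C.

56.79 °C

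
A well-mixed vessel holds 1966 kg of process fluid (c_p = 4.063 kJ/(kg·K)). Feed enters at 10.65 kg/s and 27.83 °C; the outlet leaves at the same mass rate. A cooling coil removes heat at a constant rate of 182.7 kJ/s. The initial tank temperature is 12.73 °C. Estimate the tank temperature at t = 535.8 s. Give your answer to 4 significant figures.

Unsteady energy balance on the tank contents: M c_p dT/dt = ṁ c_p (T_in − T) − 182.7.
Rearrange: dT/dt = (T_ss − T)/τ with τ = M/ṁ = 184.601 s and T_ss = T_in − Q̇/(ṁ c_p) = 23.6078 °C.
This is linear first-order; T(t) = T_ss + (T₀ − T_ss) e^(−t/τ).
T(535.8) = 23.6078 + (-10.8778)·e^(−535.8/184.601) = 23.6078 + (-10.8778)·0.0548871 = 23.0107 °C.

23.01 °C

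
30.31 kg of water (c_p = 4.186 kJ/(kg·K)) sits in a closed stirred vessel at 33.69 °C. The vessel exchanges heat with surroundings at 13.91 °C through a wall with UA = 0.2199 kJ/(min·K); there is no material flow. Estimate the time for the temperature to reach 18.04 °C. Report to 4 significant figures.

903.8 min

Energy balance: M c_p dT/dt = −UA(T − T_amb).
τ = M c_p/UA = 576.979 min; T_ss = T_amb = 13.9100 °C.
T(t) = T_ss + (T₀ − T_ss)e^(−t/τ); set T = 18.04:
t = −τ ln[(T − T_ss)/(T₀ − T_ss)] = −576.979 · ln(0.208797) = 903.776 min.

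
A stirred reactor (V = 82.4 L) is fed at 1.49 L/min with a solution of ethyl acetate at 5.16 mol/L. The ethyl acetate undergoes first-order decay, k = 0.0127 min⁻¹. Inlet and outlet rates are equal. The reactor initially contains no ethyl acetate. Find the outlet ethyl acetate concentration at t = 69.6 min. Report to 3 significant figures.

2.68 mol/L

Accumulation = in − out − consumed: V dC/dt = Q C_in − Q C − k V C.
This is linear with rate a = Q/V + k = 0.030783 min⁻¹.
C_ss = Q C_in/(Q + kV) = 3.0311 mol/L; C(t) = C_ss + (C₀ − C_ss) e^(−a t).
C(69.6) = 3.0311 + (-3.0311)·e^(−0.030783·69.6) = 3.0311 + (-3.0311)·0.11737 = 2.6754 mol/L.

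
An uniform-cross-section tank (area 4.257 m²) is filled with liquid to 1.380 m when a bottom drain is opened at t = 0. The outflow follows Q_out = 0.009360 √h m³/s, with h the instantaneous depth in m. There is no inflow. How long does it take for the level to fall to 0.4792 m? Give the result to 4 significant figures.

438.9 s

A dh/dt = −Q_out = −0.009360 √h.
Separate and integrate: 2(√h − √h₀) = −(0.009360/A) t.
t = 2A(√h₀ − √h)/0.009360 = 2·4.257·(√1.380 − √0.4792)/0.009360
  = 8.51400 × (1.17473 − 0.692243) / 0.009360 = 438.881 s.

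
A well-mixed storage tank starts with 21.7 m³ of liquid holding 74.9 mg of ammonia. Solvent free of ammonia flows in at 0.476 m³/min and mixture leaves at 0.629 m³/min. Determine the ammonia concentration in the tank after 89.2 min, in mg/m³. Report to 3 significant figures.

Total volume: dV/dt = Q_in − Q_out = -0.15300 m³/min, so V(t) = 21.7 − 0.15300 t and V(89.2) = 8.0524 m³.
No ammonia enters, so dm/dt = −Q_out · (m/V).
dm/m = −Q_out dt/(V₀ − 0.15300 t); integrating gives ln(m/m₀) = −(Q_out/(Q_in−Q_out)) ln(V/V₀).
m = m₀ (V₀/V)^(Q_out/(Q_in−Q_out)) = 74.9 × (21.7/8.0524)^(-4.1111) = 1.2721 mg.
C = m/V = 1.2721/8.0524 = 0.15797 mg/m³.

0.158 mg/m³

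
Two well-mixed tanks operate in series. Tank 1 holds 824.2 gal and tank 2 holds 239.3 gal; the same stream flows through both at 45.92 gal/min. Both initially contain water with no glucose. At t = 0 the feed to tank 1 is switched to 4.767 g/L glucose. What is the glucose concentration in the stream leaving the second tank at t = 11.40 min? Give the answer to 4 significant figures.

Each tank obeys Vᵢ dCᵢ/dt = Q(Cᵢ₋₁ − Cᵢ), so τᵢ = Vᵢ/Q.
τ₁ = 824.2/45.92 = 17.9486 min; τ₂ = 239.3/45.92 = 5.21124 min.
Solving the cascade with C₁(0)=C₂(0)=0 gives C₂(t) = C_in[1 − (τ₁ e^(−t/τ₁) − τ₂ e^(−t/τ₂))/(τ₁ − τ₂)].
At t = 11.40: e^(−t/τ₁) = 0.529858, e^(−t/τ₂) = 0.112188.
C₂ = 4.767·[1 − (17.9486·0.529858 − 5.21124·0.112188)/(12.7374)] = 4.767·0.299261 = 1.42658 g/L.

1.427 g/L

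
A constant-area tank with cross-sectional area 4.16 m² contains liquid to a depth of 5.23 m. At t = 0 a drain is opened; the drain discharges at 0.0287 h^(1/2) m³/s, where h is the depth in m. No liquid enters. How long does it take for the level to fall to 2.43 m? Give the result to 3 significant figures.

A dh/dt = −Q_out = −0.0287 √h.
This is separable: 2 d(√h)/dt = −0.0287/A, so √h = √h₀ − (0.0287/(2A)) t.
t = 2A(√h₀ − √h)/0.0287 = 2·4.16·(√5.23 − √2.43)/0.0287
  = 8.3200 × (2.2869 − 1.5588) / 0.0287 = 211.07 s.

211 s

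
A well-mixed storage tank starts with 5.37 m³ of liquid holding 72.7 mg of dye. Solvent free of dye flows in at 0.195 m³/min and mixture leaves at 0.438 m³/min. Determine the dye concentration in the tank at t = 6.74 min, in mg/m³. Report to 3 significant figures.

Total volume: dV/dt = Q_in − Q_out = -0.24300 m³/min, so V(t) = 5.37 − 0.24300 t and V(6.74) = 3.7322 m³.
No dye enters, so dm/dt = −Q_out · (m/V).
Separate: dm/m = −Q_out dt/V(t) ⇒ ln(m/m₀) = −(Q_out/(Q_in−Q_out)) ln(V/V₀).
m = m₀ (V₀/V)^(Q_out/(Q_in−Q_out)) = 72.7 × (5.37/3.7322)^(-1.8025) = 37.733 mg.
C = m/V = 37.733/3.7322 = 10.110 mg/m³.

10.1 mg/m³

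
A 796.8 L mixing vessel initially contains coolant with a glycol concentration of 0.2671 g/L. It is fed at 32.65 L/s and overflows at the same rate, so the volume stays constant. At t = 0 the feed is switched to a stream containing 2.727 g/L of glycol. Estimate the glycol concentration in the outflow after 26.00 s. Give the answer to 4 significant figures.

1.879 g/L

Species balance on the tank: V dC/dt = Q(C_in − C).
So dC/dt = (C_in − C)/τ with τ = V/Q = 796.8/32.65 = 24.4043 s.
Integrating: C(t) = C_in + (C₀ − C_in) e^(−t/τ).
C(26.00) = 2.727 + (0.2671 − 2.727)·e^(−26.00/24.4043) = 2.727 + (-2.45990)·0.344595 = 1.87933 g/L.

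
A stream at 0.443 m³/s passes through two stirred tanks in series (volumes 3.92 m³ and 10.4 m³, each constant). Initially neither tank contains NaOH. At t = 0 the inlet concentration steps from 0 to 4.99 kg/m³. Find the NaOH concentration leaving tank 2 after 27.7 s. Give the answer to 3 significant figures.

2.66 kg/m³

Species balance on tank i: dCᵢ/dt = (Cᵢ₋₁ − Cᵢ)/τᵢ with τᵢ = Vᵢ/Q.
τ₁ = 3.92/0.443 = 8.8488 s; τ₂ = 10.4/0.443 = 23.476 s.
Tank 1: C₁ = C_in(1 − e^(−t/τ₁)). Tank 2 (τ₁ ≠ τ₂): C₂ = C_in[1 − (τ₁ e^(−t/τ₁) − τ₂ e^(−t/τ₂))/(τ₁ − τ₂)].
At t = 27.7: e^(−t/τ₁) = 0.043701, e^(−t/τ₂) = 0.30731.
C₂ = 4.99·[1 − (8.8488·0.043701 − 23.476·0.30731)/(-14.628)] = 4.99·0.53323 = 2.6608 kg/m³.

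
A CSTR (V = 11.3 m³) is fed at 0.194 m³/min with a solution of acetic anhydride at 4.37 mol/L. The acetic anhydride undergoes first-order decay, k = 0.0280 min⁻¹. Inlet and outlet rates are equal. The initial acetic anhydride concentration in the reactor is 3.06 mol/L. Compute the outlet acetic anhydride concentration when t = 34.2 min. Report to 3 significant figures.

Accumulation = in − out − consumed: V dC/dt = Q C_in − Q C − k V C.
dC/dt = (Q/V) C_in − (Q/V + k) C; effective rate a = Q/V + k = 0.017168 + 0.0280 = 0.045168 min⁻¹.
C_ss = Q C_in/(Q + kV) = 1.6610 mol/L; C(t) = C_ss + (C₀ − C_ss) e^(−a t).
C(34.2) = 1.6610 + (1.3990)·e^(−0.045168·34.2) = 1.6610 + (1.3990)·0.21337 = 1.9595 mol/L.

1.96 mol/L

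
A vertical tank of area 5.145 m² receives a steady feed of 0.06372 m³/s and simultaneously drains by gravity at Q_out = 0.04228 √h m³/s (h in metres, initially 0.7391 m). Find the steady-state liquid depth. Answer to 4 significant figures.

A dh/dt = Q_in − 0.04228 √h. Steady state requires inflow = outflow:
Q_in = 0.04228 √h_ss ⇒ √h_ss = 0.06372/0.04228 = 1.50710.
h_ss = 1.50710² = 2.27134 m. (Since h₀ = 0.7391 m < h_ss, the level will rise toward this value.)

2.271 m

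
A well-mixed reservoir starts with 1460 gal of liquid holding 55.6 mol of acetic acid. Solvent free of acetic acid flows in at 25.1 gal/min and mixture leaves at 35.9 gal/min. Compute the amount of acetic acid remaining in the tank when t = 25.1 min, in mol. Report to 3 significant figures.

28.1 mol

Total volume: dV/dt = Q_in − Q_out = -10.800 gal/min, so V(t) = 1460 − 10.800 t and V(25.1) = 1188.9 gal.
Solute balance: dm/dt = 0 − Q_out C = −Q_out m/V(t).
dm/m = −Q_out dt/(V₀ − 10.800 t); integrating gives ln(m/m₀) = −(Q_out/(Q_in−Q_out)) ln(V/V₀).
m = m₀ (V₀/V)^(Q_out/(Q_in−Q_out)) = 55.6 × (1460/1188.9)^(-3.3241) = 28.091 mol.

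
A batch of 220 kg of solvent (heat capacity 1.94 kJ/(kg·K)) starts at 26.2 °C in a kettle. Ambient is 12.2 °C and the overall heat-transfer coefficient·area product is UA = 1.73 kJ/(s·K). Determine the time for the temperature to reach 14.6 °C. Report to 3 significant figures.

435 s

M c_p dT/dt = −UA(T − T_amb).
τ = M c_p/UA = 246.71 s; T_ss = T_amb = 12.200 °C.
T(t) = T_ss + (T₀ − T_ss)e^(−t/τ); set T = 14.6:
t = −τ ln[(T − T_ss)/(T₀ − T_ss)] = −246.71 · ln(0.17143) = 435.09 s.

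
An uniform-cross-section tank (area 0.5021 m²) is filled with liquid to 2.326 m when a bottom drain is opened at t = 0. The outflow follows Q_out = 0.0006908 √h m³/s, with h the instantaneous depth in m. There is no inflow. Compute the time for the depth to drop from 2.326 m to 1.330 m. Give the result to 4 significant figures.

With no inflow, A dh/dt = −0.0006908 √h.
∫ h^(−1/2) dh = −(0.0006908/A) ∫ dt, giving 2√h = 2√h₀ − (0.0006908/A) t.
t = 2A(√h₀ − √h)/0.0006908 = 2·0.5021·(√2.326 − √1.330)/0.0006908
  = 1.00420 × (1.52512 − 1.15326) / 0.0006908 = 540.574 s.

540.6 s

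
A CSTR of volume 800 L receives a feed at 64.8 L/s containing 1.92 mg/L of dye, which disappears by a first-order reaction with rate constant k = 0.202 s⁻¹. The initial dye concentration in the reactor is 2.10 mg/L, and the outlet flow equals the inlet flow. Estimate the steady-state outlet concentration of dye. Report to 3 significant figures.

V dC/dt = Q(C_in − C) − k V C.
At steady state: 0 = Q C_in − (Q + kV) C_ss, so C_ss = Q C_in/(Q + kV).
C_ss = 64.8·1.92/(64.8 + 0.202·800) = 124.42/226.40 = 0.54954 mg/L.

0.550 mg/L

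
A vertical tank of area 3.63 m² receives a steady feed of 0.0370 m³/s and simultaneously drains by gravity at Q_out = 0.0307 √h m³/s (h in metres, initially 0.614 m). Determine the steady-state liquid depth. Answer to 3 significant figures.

Level balance: A dh/dt = 0.0370 − 0.0307 √h. Setting dh/dt = 0:
Q_in = 0.0307 √h_ss ⇒ √h_ss = 0.0370/0.0307 = 1.2052.
h_ss = 1.2052² = 1.4525 m. (Since h₀ = 0.614 m < h_ss, the level will rise toward this value.)

1.45 m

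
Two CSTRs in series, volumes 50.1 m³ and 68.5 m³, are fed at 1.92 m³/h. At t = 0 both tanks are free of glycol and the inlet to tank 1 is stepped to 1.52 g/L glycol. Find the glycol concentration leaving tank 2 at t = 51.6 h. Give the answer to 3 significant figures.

Each tank obeys Vᵢ dCᵢ/dt = Q(Cᵢ₋₁ − Cᵢ), so τᵢ = Vᵢ/Q.
τ₁ = 50.1/1.92 = 26.094 h; τ₂ = 68.5/1.92 = 35.677 h.
Solving the cascade with C₁(0)=C₂(0)=0 gives C₂(t) = C_in[1 − (τ₁ e^(−t/τ₁) − τ₂ e^(−t/τ₂))/(τ₁ − τ₂)].
At t = 51.6: e^(−t/τ₁) = 0.13842, e^(−t/τ₂) = 0.23544.
C₂ = 1.52·[1 − (26.094·0.13842 − 35.677·0.23544)/(-9.5833)] = 1.52·0.50039 = 0.76059 g/L.

0.761 g/L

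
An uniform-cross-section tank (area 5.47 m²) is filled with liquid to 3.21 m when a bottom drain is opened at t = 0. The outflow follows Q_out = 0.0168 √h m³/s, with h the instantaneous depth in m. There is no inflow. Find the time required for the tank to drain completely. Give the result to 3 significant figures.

1170 s

Unsteady balance on liquid volume: A dh/dt = −0.0168 √h.
This is separable: 2 d(√h)/dt = −0.0168/A, so √h = √h₀ − (0.0168/(2A)) t.
Set h = 0: 2√h₀ = (0.0168/A) t_empty ⇒ t_empty = 2A√h₀/0.0168.
t_empty = 2·5.47·√3.21/0.0168 = 10.940·1.7916/0.0168 = 1166.7 s.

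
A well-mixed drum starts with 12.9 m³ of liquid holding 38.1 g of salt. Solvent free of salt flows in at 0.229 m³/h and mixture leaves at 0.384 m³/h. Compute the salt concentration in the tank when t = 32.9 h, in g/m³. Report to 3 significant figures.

1.40 g/m³

Total volume: dV/dt = Q_in − Q_out = -0.15500 m³/h, so V(t) = 12.9 − 0.15500 t and V(32.9) = 7.8005 m³.
Solute balance: dm/dt = 0 − Q_out C = −Q_out m/V(t).
Separate: dm/m = −Q_out dt/V(t) ⇒ ln(m/m₀) = −(Q_out/(Q_in−Q_out)) ln(V/V₀).
m = m₀ (V₀/V)^(Q_out/(Q_in−Q_out)) = 38.1 × (12.9/7.8005)^(-2.4774) = 10.957 g.
C = m/V = 10.957/7.8005 = 1.4046 g/m³.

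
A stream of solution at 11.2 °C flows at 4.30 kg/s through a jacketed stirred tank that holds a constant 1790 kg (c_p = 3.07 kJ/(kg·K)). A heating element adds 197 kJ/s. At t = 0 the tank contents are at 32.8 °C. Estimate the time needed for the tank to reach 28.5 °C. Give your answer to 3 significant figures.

430 s

Unsteady energy balance on the tank contents: M c_p dT/dt = ṁ c_p (T_in − T) + 197.
τ = M/ṁ = 416.28 s; T_ss = T_in + Q̇/(ṁ c_p) = 26.123 °C.
T(t) = T_ss + (T₀ − T_ss) e^(−t/τ). Set T = 28.5:
e^(−t/τ) = (28.5 − 26.123)/(32.8 − 26.123) = 0.35599
t = −416.28 · ln(0.35599) = 429.96 s.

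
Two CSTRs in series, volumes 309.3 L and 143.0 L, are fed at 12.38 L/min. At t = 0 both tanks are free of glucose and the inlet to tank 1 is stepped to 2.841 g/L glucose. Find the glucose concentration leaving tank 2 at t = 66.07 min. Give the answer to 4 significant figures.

2.474 g/L

Time constants: τᵢ = Vᵢ/Q for each well-mixed tank.
τ₁ = 309.3/12.38 = 24.9838 min; τ₂ = 143.0/12.38 = 11.5509 min.
Tank 1: C₁ = C_in(1 − e^(−t/τ₁)). Tank 2 (τ₁ ≠ τ₂): C₂ = C_in[1 − (τ₁ e^(−t/τ₁) − τ₂ e^(−t/τ₂))/(τ₁ − τ₂)].
At t = 66.07: e^(−t/τ₁) = 0.0710402, e^(−t/τ₂) = 0.00328002.
C₂ = 2.841·[1 − (24.9838·0.0710402 − 11.5509·0.00328002)/(13.4330)] = 2.841·0.870693 = 2.47364 g/L.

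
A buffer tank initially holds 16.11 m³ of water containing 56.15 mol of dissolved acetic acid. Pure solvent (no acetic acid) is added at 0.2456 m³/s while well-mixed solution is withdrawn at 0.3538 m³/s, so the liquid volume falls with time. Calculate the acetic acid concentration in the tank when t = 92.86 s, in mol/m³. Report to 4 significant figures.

Let m(t) be the amount of acetic acid. Volume: V(t) = V₀ + (Q_in − Q_out) t = 16.11 − 0.108200 t; V(92.86) = 6.06255 m³.
Solute balance: dm/dt = 0 − Q_out C = −Q_out m/V(t).
Separate: dm/m = −Q_out dt/V(t) ⇒ ln(m/m₀) = −(Q_out/(Q_in−Q_out)) ln(V/V₀).
m = m₀ (V₀/V)^(Q_out/(Q_in−Q_out)) = 56.15 × (16.11/6.06255)^(-3.26987) = 2.29871 mol.
C = m/V = 2.29871/6.06255 = 0.379166 mol/m³.

0.3792 mol/m³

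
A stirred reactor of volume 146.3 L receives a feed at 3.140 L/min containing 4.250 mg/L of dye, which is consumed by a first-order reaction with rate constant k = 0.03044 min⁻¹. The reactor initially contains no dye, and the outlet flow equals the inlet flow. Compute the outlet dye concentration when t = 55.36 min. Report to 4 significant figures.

1.658 mg/L

Species balance: V dC/dt = Q C_in − Q C − k V C.
This is linear with rate a = Q/V + k = 0.0519027 min⁻¹.
C_ss = Q C_in/(Q + kV) = 1.75745 mg/L; C(t) = C_ss + (C₀ − C_ss) e^(−a t).
C(55.36) = 1.75745 + (-1.75745)·e^(−0.0519027·55.36) = 1.75745 + (-1.75745)·0.0565101 = 1.65814 mg/L.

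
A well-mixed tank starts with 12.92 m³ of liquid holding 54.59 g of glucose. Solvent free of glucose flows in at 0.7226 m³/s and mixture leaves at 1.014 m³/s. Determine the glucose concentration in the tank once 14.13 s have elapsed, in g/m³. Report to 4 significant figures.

Let m(t) be the amount of glucose. Volume: V(t) = V₀ + (Q_in − Q_out) t = 12.92 − 0.291400 t; V(14.13) = 8.80252 m³.
Solute balance: dm/dt = 0 − Q_out C = −Q_out m/V(t).
dm/m = −Q_out dt/(V₀ − 0.291400 t); integrating gives ln(m/m₀) = −(Q_out/(Q_in−Q_out)) ln(V/V₀).
m = m₀ (V₀/V)^(Q_out/(Q_in−Q_out)) = 54.59 × (12.92/8.80252)^(-3.47975) = 14.3613 g.
C = m/V = 14.3613/8.80252 = 1.63150 g/m³.

1.631 g/m³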